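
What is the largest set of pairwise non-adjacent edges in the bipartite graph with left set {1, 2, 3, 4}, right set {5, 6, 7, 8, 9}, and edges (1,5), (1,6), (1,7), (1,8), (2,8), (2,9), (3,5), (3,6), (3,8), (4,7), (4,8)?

Step 1: List the neighbors of each left vertex:
  1: 5, 6, 7, 8
  2: 8, 9
  3: 5, 6, 8
  4: 7, 8

Step 2: Greedily match left vertices, then look for augmenting paths:
  Match 1 -- 5
  Match 2 -- 8
  Match 3 -- 6
  Match 4 -- 7
  No augmenting path remains.

Step 3: Verify this is maximum:
  Matching size 4 = min(|L|, |R|) = min(4, 5), which is an upper bound, so this matching is maximum.

Maximum matching: {(1,5), (2,8), (3,6), (4,7)}
Size: 4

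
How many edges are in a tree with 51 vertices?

A tree on n vertices always has exactly n - 1 edges.
For n = 51: edges = 51 - 1 = 50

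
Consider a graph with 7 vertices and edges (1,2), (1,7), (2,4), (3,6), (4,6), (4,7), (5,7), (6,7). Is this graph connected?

Step 1: Build adjacency list from edges:
  1: 2, 7
  2: 1, 4
  3: 6
  4: 2, 6, 7
  5: 7
  6: 3, 4, 7
  7: 1, 4, 5, 6

Step 2: Run BFS/DFS from vertex 1:
  Visited: {1, 2, 7, 4, 5, 6, 3}
  Reached 7 of 7 vertices

Step 3: All 7 vertices reached from vertex 1, so the graph is connected.
Answer: Yes, the graph is connected.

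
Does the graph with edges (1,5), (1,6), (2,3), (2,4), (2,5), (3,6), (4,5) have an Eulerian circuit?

Step 1: Find the degree of each vertex:
  deg(1) = 2
  deg(2) = 3
  deg(3) = 2
  deg(4) = 2
  deg(5) = 3
  deg(6) = 2

Step 2: Count vertices with odd degree:
  Odd-degree vertices: 2, 5 (2 total)

Step 3: Apply Euler's theorem:
  - Eulerian circuit exists iff graph is connected and all vertices have even degree
  - Eulerian path exists iff graph is connected and has 0 or 2 odd-degree vertices

Graph is connected with exactly 2 odd-degree vertices (2, 5).
Eulerian path exists (starting and ending at the odd-degree vertices), but no Eulerian circuit.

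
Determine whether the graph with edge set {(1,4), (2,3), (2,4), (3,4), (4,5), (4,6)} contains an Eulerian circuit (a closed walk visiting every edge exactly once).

Step 1: Find the degree of each vertex:
  deg(1) = 1
  deg(2) = 2
  deg(3) = 2
  deg(4) = 5
  deg(5) = 1
  deg(6) = 1

Step 2: Count vertices with odd degree:
  Odd-degree vertices: 1, 4, 5, 6 (4 total)

Step 3: Apply Euler's theorem:
  - Eulerian circuit exists iff graph is connected and all vertices have even degree
  - Eulerian path exists iff graph is connected and has 0 or 2 odd-degree vertices

Graph has 4 odd-degree vertices (need 0 or 2).
Neither Eulerian path nor Eulerian circuit exists.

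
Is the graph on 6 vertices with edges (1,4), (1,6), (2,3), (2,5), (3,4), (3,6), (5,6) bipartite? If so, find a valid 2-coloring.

Step 1: Attempt 2-coloring using BFS:
  Start at vertex 1, assign color 0
  Color vertex 4 with color 1 (neighbor of 1)
  Color vertex 6 with color 1 (neighbor of 1)
  Color vertex 3 with color 0 (neighbor of 4)
  Color vertex 5 with color 0 (neighbor of 6)
  Color vertex 2 with color 1 (neighbor of 3)

Step 2: 2-coloring succeeded. No conflicts found.
  Set A (color 0): {1, 3, 5}
  Set B (color 1): {2, 4, 6}

The graph is bipartite with partition {1, 3, 5}, {2, 4, 6}.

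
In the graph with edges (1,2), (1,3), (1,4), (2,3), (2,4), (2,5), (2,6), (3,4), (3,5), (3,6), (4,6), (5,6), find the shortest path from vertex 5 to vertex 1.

Step 1: Build adjacency list:
  1: 2, 3, 4
  2: 1, 3, 4, 5, 6
  3: 1, 2, 4, 5, 6
  4: 1, 2, 3, 6
  5: 2, 3, 6
  6: 2, 3, 4, 5

Step 2: BFS from vertex 5 to find shortest path to 1:
  vertex 2 reached at distance 1
  vertex 3 reached at distance 1
  vertex 6 reached at distance 1
  vertex 1 reached at distance 2

Step 3: Shortest path: 5 -> 3 -> 1
Path length: 2 edges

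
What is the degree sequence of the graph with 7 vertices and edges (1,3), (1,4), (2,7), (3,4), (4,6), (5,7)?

Step 1: Count edges incident to each vertex:
  deg(1) = 2 (neighbors: 3, 4)
  deg(2) = 1 (neighbors: 7)
  deg(3) = 2 (neighbors: 1, 4)
  deg(4) = 3 (neighbors: 1, 3, 6)
  deg(5) = 1 (neighbors: 7)
  deg(6) = 1 (neighbors: 4)
  deg(7) = 2 (neighbors: 2, 5)

Step 2: Sort degrees in non-increasing order:
  Degrees: [2, 1, 2, 3, 1, 1, 2] -> sorted: [3, 2, 2, 2, 1, 1, 1]

Degree sequence: [3, 2, 2, 2, 1, 1, 1]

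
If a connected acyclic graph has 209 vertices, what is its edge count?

A tree on n vertices always has exactly n - 1 edges.
For n = 209: edges = 209 - 1 = 208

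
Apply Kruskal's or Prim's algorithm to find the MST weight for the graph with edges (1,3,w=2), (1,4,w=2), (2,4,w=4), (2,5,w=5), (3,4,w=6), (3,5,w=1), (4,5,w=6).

Apply Kruskal's algorithm (sort edges by weight, add if no cycle):

Sorted edges by weight:
  (3,5) w=1
  (1,4) w=2
  (1,3) w=2
  (2,4) w=4
  (2,5) w=5
  (3,4) w=6
  (4,5) w=6

Add edge (3,5) w=1 -- no cycle. Running total: 1
Add edge (1,4) w=2 -- no cycle. Running total: 3
Add edge (1,3) w=2 -- no cycle. Running total: 5
Add edge (2,4) w=4 -- no cycle. Running total: 9

MST edges: (3,5,w=1), (1,4,w=2), (1,3,w=2), (2,4,w=4)
Total MST weight: 1 + 2 + 2 + 4 = 9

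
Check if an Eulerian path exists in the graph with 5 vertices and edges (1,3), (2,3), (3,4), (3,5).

Step 1: Find the degree of each vertex:
  deg(1) = 1
  deg(2) = 1
  deg(3) = 4
  deg(4) = 1
  deg(5) = 1

Step 2: Count vertices with odd degree:
  Odd-degree vertices: 1, 2, 4, 5 (4 total)

Step 3: Apply Euler's theorem:
  - Eulerian circuit exists iff graph is connected and all vertices have even degree
  - Eulerian path exists iff graph is connected and has 0 or 2 odd-degree vertices

Graph has 4 odd-degree vertices (need 0 or 2).
Neither Eulerian path nor Eulerian circuit exists.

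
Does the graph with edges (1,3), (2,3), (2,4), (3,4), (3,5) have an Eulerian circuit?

Step 1: Find the degree of each vertex:
  deg(1) = 1
  deg(2) = 2
  deg(3) = 4
  deg(4) = 2
  deg(5) = 1

Step 2: Count vertices with odd degree:
  Odd-degree vertices: 1, 5 (2 total)

Step 3: Apply Euler's theorem:
  - Eulerian circuit exists iff graph is connected and all vertices have even degree
  - Eulerian path exists iff graph is connected and has 0 or 2 odd-degree vertices

Graph is connected with exactly 2 odd-degree vertices (1, 5).
Eulerian path exists (starting and ending at the odd-degree vertices), but no Eulerian circuit.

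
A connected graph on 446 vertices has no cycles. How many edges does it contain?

A tree on n vertices always has exactly n - 1 edges.
For n = 446: edges = 446 - 1 = 445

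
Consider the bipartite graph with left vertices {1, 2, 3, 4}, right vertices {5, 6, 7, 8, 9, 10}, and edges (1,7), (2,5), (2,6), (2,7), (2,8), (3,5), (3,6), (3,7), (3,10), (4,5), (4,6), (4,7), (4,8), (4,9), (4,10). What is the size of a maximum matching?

Step 1: List the neighbors of each left vertex:
  1: 7
  2: 5, 6, 7, 8
  3: 5, 6, 7, 10
  4: 5, 6, 7, 8, 9, 10

Step 2: Greedily match left vertices, then look for augmenting paths:
  Match 1 -- 7
  Match 2 -- 5
  Match 3 -- 6
  Match 4 -- 8
  No augmenting path remains.

Step 3: Verify this is maximum:
  Matching size 4 = min(|L|, |R|) = min(4, 6), which is an upper bound, so this matching is maximum.

Maximum matching: {(1,7), (2,5), (3,6), (4,8)}
Size: 4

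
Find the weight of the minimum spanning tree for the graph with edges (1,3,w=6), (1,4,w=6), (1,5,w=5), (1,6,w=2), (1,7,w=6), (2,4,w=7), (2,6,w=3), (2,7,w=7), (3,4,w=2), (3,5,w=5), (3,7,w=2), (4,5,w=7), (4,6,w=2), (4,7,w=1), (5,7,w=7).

Apply Kruskal's algorithm (sort edges by weight, add if no cycle):

Sorted edges by weight:
  (4,7) w=1
  (1,6) w=2
  (3,7) w=2
  (3,4) w=2
  (4,6) w=2
  (2,6) w=3
  (1,5) w=5
  (3,5) w=5
  (1,7) w=6
  (1,3) w=6
  (1,4) w=6
  (2,4) w=7
  (2,7) w=7
  (4,5) w=7
  (5,7) w=7

Add edge (4,7) w=1 -- no cycle. Running total: 1
Add edge (1,6) w=2 -- no cycle. Running total: 3
Add edge (3,7) w=2 -- no cycle. Running total: 5
Skip edge (3,4) w=2 -- would create cycle
Add edge (4,6) w=2 -- no cycle. Running total: 7
Add edge (2,6) w=3 -- no cycle. Running total: 10
Add edge (1,5) w=5 -- no cycle. Running total: 15

MST edges: (4,7,w=1), (1,6,w=2), (3,7,w=2), (4,6,w=2), (2,6,w=3), (1,5,w=5)
Total MST weight: 1 + 2 + 2 + 2 + 3 + 5 = 15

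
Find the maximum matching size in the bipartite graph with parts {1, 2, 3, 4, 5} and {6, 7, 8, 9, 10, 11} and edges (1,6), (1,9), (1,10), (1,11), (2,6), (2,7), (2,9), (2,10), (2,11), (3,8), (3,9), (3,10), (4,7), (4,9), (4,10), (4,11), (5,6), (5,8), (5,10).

Step 1: List the neighbors of each left vertex:
  1: 6, 9, 10, 11
  2: 6, 7, 9, 10, 11
  3: 8, 9, 10
  4: 7, 9, 10, 11
  5: 6, 8, 10

Step 2: Greedily match left vertices, then look for augmenting paths:
  Match 1 -- 6
  Match 2 -- 7
  Match 3 -- 8
  Match 4 -- 9
  Match 5 -- 10
  No augmenting path remains.

Step 3: Verify this is maximum:
  Matching size 5 = min(|L|, |R|) = min(5, 6), which is an upper bound, so this matching is maximum.

Maximum matching: {(1,6), (2,7), (3,8), (4,9), (5,10)}
Size: 5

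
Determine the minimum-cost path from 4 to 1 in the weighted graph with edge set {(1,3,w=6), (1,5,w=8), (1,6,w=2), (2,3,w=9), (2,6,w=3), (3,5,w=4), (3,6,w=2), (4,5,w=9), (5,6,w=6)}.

Step 1: Build adjacency list with weights:
  1: 3(w=6), 5(w=8), 6(w=2)
  2: 3(w=9), 6(w=3)
  3: 1(w=6), 2(w=9), 5(w=4), 6(w=2)
  4: 5(w=9)
  5: 1(w=8), 3(w=4), 4(w=9), 6(w=6)
  6: 1(w=2), 2(w=3), 3(w=2), 5(w=6)

Step 2: Apply Dijkstra's algorithm from vertex 4:
  Visit vertex 4 (distance=0)
    Update dist[5] = 9
  Visit vertex 5 (distance=9)
    Update dist[1] = 17
    Update dist[3] = 13
    Update dist[6] = 15
  Visit vertex 3 (distance=13)
    Update dist[2] = 22
  Visit vertex 6 (distance=15)
    Update dist[2] = 18
  Visit vertex 1 (distance=17)

Step 3: Shortest path: 4 -> 5 -> 1
Total weight: 9 + 8 = 17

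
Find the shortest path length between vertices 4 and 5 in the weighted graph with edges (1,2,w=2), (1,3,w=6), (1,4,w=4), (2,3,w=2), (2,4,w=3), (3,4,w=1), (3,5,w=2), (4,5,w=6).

Step 1: Build adjacency list with weights:
  1: 2(w=2), 3(w=6), 4(w=4)
  2: 1(w=2), 3(w=2), 4(w=3)
  3: 1(w=6), 2(w=2), 4(w=1), 5(w=2)
  4: 1(w=4), 2(w=3), 3(w=1), 5(w=6)
  5: 3(w=2), 4(w=6)

Step 2: Apply Dijkstra's algorithm from vertex 4:
  Visit vertex 4 (distance=0)
    Update dist[1] = 4
    Update dist[2] = 3
    Update dist[3] = 1
    Update dist[5] = 6
  Visit vertex 3 (distance=1)
    Update dist[5] = 3
  Visit vertex 2 (distance=3)
  Visit vertex 5 (distance=3)

Step 3: Shortest path: 4 -> 3 -> 5
Total weight: 1 + 2 = 3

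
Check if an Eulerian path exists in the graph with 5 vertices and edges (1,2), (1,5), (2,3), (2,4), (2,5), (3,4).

Step 1: Find the degree of each vertex:
  deg(1) = 2
  deg(2) = 4
  deg(3) = 2
  deg(4) = 2
  deg(5) = 2

Step 2: Count vertices with odd degree:
  All vertices have even degree (0 odd-degree vertices)

Step 3: Apply Euler's theorem:
  - Eulerian circuit exists iff graph is connected and all vertices have even degree
  - Eulerian path exists iff graph is connected and has 0 or 2 odd-degree vertices

Graph is connected with 0 odd-degree vertices.
Both Eulerian circuit and Eulerian path exist.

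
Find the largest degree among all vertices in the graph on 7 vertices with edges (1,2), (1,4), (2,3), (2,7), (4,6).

Step 1: Count edges incident to each vertex:
  deg(1) = 2 (neighbors: 2, 4)
  deg(2) = 3 (neighbors: 1, 3, 7)
  deg(3) = 1 (neighbors: 2)
  deg(4) = 2 (neighbors: 1, 6)
  deg(5) = 0 (neighbors: none)
  deg(6) = 1 (neighbors: 4)
  deg(7) = 1 (neighbors: 2)

Step 2: Find maximum:
  max(2, 3, 1, 2, 0, 1, 1) = 3 (vertex 2)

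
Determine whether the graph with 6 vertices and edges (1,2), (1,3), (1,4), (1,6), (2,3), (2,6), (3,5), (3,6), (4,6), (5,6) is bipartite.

Step 1: Attempt 2-coloring using BFS:
  Start at vertex 1, assign color 0
  Color vertex 2 with color 1 (neighbor of 1)
  Color vertex 3 with color 1 (neighbor of 1)
  Color vertex 4 with color 1 (neighbor of 1)
  Color vertex 6 with color 1 (neighbor of 1)

Step 2: Conflict found! Vertices 2 and 3 are adjacent but have the same color.
This means the graph contains an odd cycle.

The graph is NOT bipartite.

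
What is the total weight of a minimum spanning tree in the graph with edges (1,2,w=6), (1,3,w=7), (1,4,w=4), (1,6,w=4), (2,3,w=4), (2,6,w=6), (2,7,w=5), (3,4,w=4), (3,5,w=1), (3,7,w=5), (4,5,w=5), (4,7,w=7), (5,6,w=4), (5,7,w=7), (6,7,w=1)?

Apply Kruskal's algorithm (sort edges by weight, add if no cycle):

Sorted edges by weight:
  (3,5) w=1
  (6,7) w=1
  (1,4) w=4
  (1,6) w=4
  (2,3) w=4
  (3,4) w=4
  (5,6) w=4
  (2,7) w=5
  (3,7) w=5
  (4,5) w=5
  (1,2) w=6
  (2,6) w=6
  (1,3) w=7
  (4,7) w=7
  (5,7) w=7

Add edge (3,5) w=1 -- no cycle. Running total: 1
Add edge (6,7) w=1 -- no cycle. Running total: 2
Add edge (1,4) w=4 -- no cycle. Running total: 6
Add edge (1,6) w=4 -- no cycle. Running total: 10
Add edge (2,3) w=4 -- no cycle. Running total: 14
Add edge (3,4) w=4 -- no cycle. Running total: 18

MST edges: (3,5,w=1), (6,7,w=1), (1,4,w=4), (1,6,w=4), (2,3,w=4), (3,4,w=4)
Total MST weight: 1 + 1 + 4 + 4 + 4 + 4 = 18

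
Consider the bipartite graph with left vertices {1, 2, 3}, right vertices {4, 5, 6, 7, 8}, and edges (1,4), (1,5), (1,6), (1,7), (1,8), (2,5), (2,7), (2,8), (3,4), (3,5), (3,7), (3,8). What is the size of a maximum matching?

Step 1: List the neighbors of each left vertex:
  1: 4, 5, 6, 7, 8
  2: 5, 7, 8
  3: 4, 5, 7, 8

Step 2: Greedily match left vertices, then look for augmenting paths:
  Match 1 -- 4
  Match 2 -- 5
  Match 3 -- 7
  No augmenting path remains.

Step 3: Verify this is maximum:
  Matching size 3 = min(|L|, |R|) = min(3, 5), which is an upper bound, so this matching is maximum.

Maximum matching: {(1,4), (2,5), (3,7)}
Size: 3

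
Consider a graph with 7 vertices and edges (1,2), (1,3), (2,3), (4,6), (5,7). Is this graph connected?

Step 1: Build adjacency list from edges:
  1: 2, 3
  2: 1, 3
  3: 1, 2
  4: 6
  5: 7
  6: 4
  7: 5

Step 2: Run BFS/DFS from vertex 1:
  Visited: {1, 2, 3}
  Reached 3 of 7 vertices

Step 3: Only 3 of 7 vertices reached. Graph is disconnected.
Connected components: {1, 2, 3}, {4, 6}, {5, 7}
Answer: No, the graph is not connected (3 components).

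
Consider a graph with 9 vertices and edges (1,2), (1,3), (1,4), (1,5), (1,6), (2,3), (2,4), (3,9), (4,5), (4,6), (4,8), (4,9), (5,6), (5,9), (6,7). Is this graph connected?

Step 1: Build adjacency list from edges:
  1: 2, 3, 4, 5, 6
  2: 1, 3, 4
  3: 1, 2, 9
  4: 1, 2, 5, 6, 8, 9
  5: 1, 4, 6, 9
  6: 1, 4, 5, 7
  7: 6
  8: 4
  9: 3, 4, 5

Step 2: Run BFS/DFS from vertex 1:
  Visited: {1, 2, 3, 4, 5, 6, 9, 8, 7}
  Reached 9 of 9 vertices

Step 3: All 9 vertices reached from vertex 1, so the graph is connected.
Answer: Yes, the graph is connected.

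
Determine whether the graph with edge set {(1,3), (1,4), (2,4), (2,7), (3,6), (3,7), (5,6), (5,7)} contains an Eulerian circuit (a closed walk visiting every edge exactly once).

Step 1: Find the degree of each vertex:
  deg(1) = 2
  deg(2) = 2
  deg(3) = 3
  deg(4) = 2
  deg(5) = 2
  deg(6) = 2
  deg(7) = 3

Step 2: Count vertices with odd degree:
  Odd-degree vertices: 3, 7 (2 total)

Step 3: Apply Euler's theorem:
  - Eulerian circuit exists iff graph is connected and all vertices have even degree
  - Eulerian path exists iff graph is connected and has 0 or 2 odd-degree vertices

Graph is connected with exactly 2 odd-degree vertices (3, 7).
Eulerian path exists (starting and ending at the odd-degree vertices), but no Eulerian circuit.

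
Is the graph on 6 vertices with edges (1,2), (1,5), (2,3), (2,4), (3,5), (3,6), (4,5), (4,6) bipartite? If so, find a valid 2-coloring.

Step 1: Attempt 2-coloring using BFS:
  Start at vertex 1, assign color 0
  Color vertex 2 with color 1 (neighbor of 1)
  Color vertex 5 with color 1 (neighbor of 1)
  Color vertex 3 with color 0 (neighbor of 2)
  Color vertex 4 with color 0 (neighbor of 2)
  Color vertex 6 with color 1 (neighbor of 3)

Step 2: 2-coloring succeeded. No conflicts found.
  Set A (color 0): {1, 3, 4}
  Set B (color 1): {2, 5, 6}

The graph is bipartite with partition {1, 3, 4}, {2, 5, 6}.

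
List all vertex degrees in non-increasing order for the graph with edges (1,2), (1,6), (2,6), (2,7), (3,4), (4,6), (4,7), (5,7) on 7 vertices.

Step 1: Count edges incident to each vertex:
  deg(1) = 2 (neighbors: 2, 6)
  deg(2) = 3 (neighbors: 1, 6, 7)
  deg(3) = 1 (neighbors: 4)
  deg(4) = 3 (neighbors: 3, 6, 7)
  deg(5) = 1 (neighbors: 7)
  deg(6) = 3 (neighbors: 1, 2, 4)
  deg(7) = 3 (neighbors: 2, 4, 5)

Step 2: Sort degrees in non-increasing order:
  Degrees: [2, 3, 1, 3, 1, 3, 3] -> sorted: [3, 3, 3, 3, 2, 1, 1]

Degree sequence: [3, 3, 3, 3, 2, 1, 1]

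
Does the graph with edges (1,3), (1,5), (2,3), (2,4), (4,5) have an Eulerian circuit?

Step 1: Find the degree of each vertex:
  deg(1) = 2
  deg(2) = 2
  deg(3) = 2
  deg(4) = 2
  deg(5) = 2

Step 2: Count vertices with odd degree:
  All vertices have even degree (0 odd-degree vertices)

Step 3: Apply Euler's theorem:
  - Eulerian circuit exists iff graph is connected and all vertices have even degree
  - Eulerian path exists iff graph is connected and has 0 or 2 odd-degree vertices

Graph is connected with 0 odd-degree vertices.
Both Eulerian circuit and Eulerian path exist.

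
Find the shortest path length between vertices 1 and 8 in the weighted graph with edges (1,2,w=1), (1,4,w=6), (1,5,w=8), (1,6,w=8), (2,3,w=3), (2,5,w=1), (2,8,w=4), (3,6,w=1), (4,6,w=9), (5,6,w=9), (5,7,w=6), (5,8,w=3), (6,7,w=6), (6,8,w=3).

Step 1: Build adjacency list with weights:
  1: 2(w=1), 4(w=6), 5(w=8), 6(w=8)
  2: 1(w=1), 3(w=3), 5(w=1), 8(w=4)
  3: 2(w=3), 6(w=1)
  4: 1(w=6), 6(w=9)
  5: 1(w=8), 2(w=1), 6(w=9), 7(w=6), 8(w=3)
  6: 1(w=8), 3(w=1), 4(w=9), 5(w=9), 7(w=6), 8(w=3)
  7: 5(w=6), 6(w=6)
  8: 2(w=4), 5(w=3), 6(w=3)

Step 2: Apply Dijkstra's algorithm from vertex 1:
  Visit vertex 1 (distance=0)
    Update dist[2] = 1
    Update dist[4] = 6
    Update dist[5] = 8
    Update dist[6] = 8
  Visit vertex 2 (distance=1)
    Update dist[3] = 4
    Update dist[5] = 2
    Update dist[8] = 5
  Visit vertex 5 (distance=2)
    Update dist[7] = 8
  Visit vertex 3 (distance=4)
    Update dist[6] = 5
  Visit vertex 6 (distance=5)
  Visit vertex 8 (distance=5)

Step 3: Shortest path: 1 -> 2 -> 8
Total weight: 1 + 4 = 5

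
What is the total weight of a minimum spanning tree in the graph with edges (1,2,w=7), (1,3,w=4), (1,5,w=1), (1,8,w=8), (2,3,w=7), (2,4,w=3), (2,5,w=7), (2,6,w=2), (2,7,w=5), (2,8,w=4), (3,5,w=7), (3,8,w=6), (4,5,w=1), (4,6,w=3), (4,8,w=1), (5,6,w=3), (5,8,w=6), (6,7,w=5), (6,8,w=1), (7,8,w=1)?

Apply Kruskal's algorithm (sort edges by weight, add if no cycle):

Sorted edges by weight:
  (1,5) w=1
  (4,5) w=1
  (4,8) w=1
  (6,8) w=1
  (7,8) w=1
  (2,6) w=2
  (2,4) w=3
  (4,6) w=3
  (5,6) w=3
  (1,3) w=4
  (2,8) w=4
  (2,7) w=5
  (6,7) w=5
  (3,8) w=6
  (5,8) w=6
  (1,2) w=7
  (2,3) w=7
  (2,5) w=7
  (3,5) w=7
  (1,8) w=8

Add edge (1,5) w=1 -- no cycle. Running total: 1
Add edge (4,5) w=1 -- no cycle. Running total: 2
Add edge (4,8) w=1 -- no cycle. Running total: 3
Add edge (6,8) w=1 -- no cycle. Running total: 4
Add edge (7,8) w=1 -- no cycle. Running total: 5
Add edge (2,6) w=2 -- no cycle. Running total: 7
Skip edge (2,4) w=3 -- would create cycle
Skip edge (4,6) w=3 -- would create cycle
Skip edge (5,6) w=3 -- would create cycle
Add edge (1,3) w=4 -- no cycle. Running total: 11

MST edges: (1,5,w=1), (4,5,w=1), (4,8,w=1), (6,8,w=1), (7,8,w=1), (2,6,w=2), (1,3,w=4)
Total MST weight: 1 + 1 + 1 + 1 + 1 + 2 + 4 = 11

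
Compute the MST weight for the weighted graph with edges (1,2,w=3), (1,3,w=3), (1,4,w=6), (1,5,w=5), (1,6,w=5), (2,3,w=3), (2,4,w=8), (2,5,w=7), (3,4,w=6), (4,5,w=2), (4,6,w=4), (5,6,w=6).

Apply Kruskal's algorithm (sort edges by weight, add if no cycle):

Sorted edges by weight:
  (4,5) w=2
  (1,2) w=3
  (1,3) w=3
  (2,3) w=3
  (4,6) w=4
  (1,5) w=5
  (1,6) w=5
  (1,4) w=6
  (3,4) w=6
  (5,6) w=6
  (2,5) w=7
  (2,4) w=8

Add edge (4,5) w=2 -- no cycle. Running total: 2
Add edge (1,2) w=3 -- no cycle. Running total: 5
Add edge (1,3) w=3 -- no cycle. Running total: 8
Skip edge (2,3) w=3 -- would create cycle
Add edge (4,6) w=4 -- no cycle. Running total: 12
Add edge (1,5) w=5 -- no cycle. Running total: 17

MST edges: (4,5,w=2), (1,2,w=3), (1,3,w=3), (4,6,w=4), (1,5,w=5)
Total MST weight: 2 + 3 + 3 + 4 + 5 = 17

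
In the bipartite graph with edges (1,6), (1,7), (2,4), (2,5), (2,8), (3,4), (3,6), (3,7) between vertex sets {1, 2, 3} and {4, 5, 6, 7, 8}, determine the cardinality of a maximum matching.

Step 1: List the neighbors of each left vertex:
  1: 6, 7
  2: 4, 5, 8
  3: 4, 6, 7

Step 2: Greedily match left vertices, then look for augmenting paths:
  Match 1 -- 6
  Match 2 -- 4
  Match 3 -- 7
  No augmenting path remains.

Step 3: Verify this is maximum:
  Matching size 3 = min(|L|, |R|) = min(3, 5), which is an upper bound, so this matching is maximum.

Maximum matching: {(1,6), (2,4), (3,7)}
Size: 3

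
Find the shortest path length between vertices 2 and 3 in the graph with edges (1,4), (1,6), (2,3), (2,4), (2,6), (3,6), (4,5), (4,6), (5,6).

Step 1: Build adjacency list:
  1: 4, 6
  2: 3, 4, 6
  3: 2, 6
  4: 1, 2, 5, 6
  5: 4, 6
  6: 1, 2, 3, 4, 5

Step 2: BFS from vertex 2 to find shortest path to 3:
  vertex 3 reached at distance 1

Step 3: Shortest path: 2 -> 3
Path length: 1 edge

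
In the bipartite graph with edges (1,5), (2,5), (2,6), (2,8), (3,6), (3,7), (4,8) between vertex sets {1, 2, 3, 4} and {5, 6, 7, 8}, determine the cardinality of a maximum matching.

Step 1: List the neighbors of each left vertex:
  1: 5
  2: 5, 6, 8
  3: 6, 7
  4: 8

Step 2: Greedily match left vertices, then look for augmenting paths:
  Match 1 -- 5
  Match 2 -- 6
  Match 3 -- 7
  Match 4 -- 8
  No augmenting path remains.

Step 3: Verify this is maximum:
  Matching size 4 = min(|L|, |R|) = min(4, 4), which is an upper bound, so this matching is maximum.

Maximum matching: {(1,5), (2,6), (3,7), (4,8)}
Size: 4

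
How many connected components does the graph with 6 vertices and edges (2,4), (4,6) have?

Step 1: Build adjacency list from edges:
  1: (none)
  2: 4
  3: (none)
  4: 2, 6
  5: (none)
  6: 4

Step 2: Run BFS/DFS from vertex 1:
  Visited: {1}
  Reached 1 of 6 vertices

Step 3: Only 1 of 6 vertices reached. Graph is disconnected.
Connected components: {1}, {2, 4, 6}, {3}, {5}
Number of connected components: 4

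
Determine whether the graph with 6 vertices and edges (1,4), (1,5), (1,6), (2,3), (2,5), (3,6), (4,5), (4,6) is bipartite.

Step 1: Attempt 2-coloring using BFS:
  Start at vertex 1, assign color 0
  Color vertex 4 with color 1 (neighbor of 1)
  Color vertex 5 with color 1 (neighbor of 1)
  Color vertex 6 with color 1 (neighbor of 1)

Step 2: Conflict found! Vertices 4 and 5 are adjacent but have the same color.
This means the graph contains an odd cycle.

The graph is NOT bipartite.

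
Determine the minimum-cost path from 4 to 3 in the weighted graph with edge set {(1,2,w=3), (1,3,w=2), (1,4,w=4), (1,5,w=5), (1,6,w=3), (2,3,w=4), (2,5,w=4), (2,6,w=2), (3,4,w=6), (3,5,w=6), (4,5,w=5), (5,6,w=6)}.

Step 1: Build adjacency list with weights:
  1: 2(w=3), 3(w=2), 4(w=4), 5(w=5), 6(w=3)
  2: 1(w=3), 3(w=4), 5(w=4), 6(w=2)
  3: 1(w=2), 2(w=4), 4(w=6), 5(w=6)
  4: 1(w=4), 3(w=6), 5(w=5)
  5: 1(w=5), 2(w=4), 3(w=6), 4(w=5), 6(w=6)
  6: 1(w=3), 2(w=2), 5(w=6)

Step 2: Apply Dijkstra's algorithm from vertex 4:
  Visit vertex 4 (distance=0)
    Update dist[1] = 4
    Update dist[3] = 6
    Update dist[5] = 5
  Visit vertex 1 (distance=4)
    Update dist[2] = 7
    Update dist[6] = 7
  Visit vertex 5 (distance=5)
  Visit vertex 3 (distance=6)

Step 3: Shortest path: 4 -> 3
Total weight: 6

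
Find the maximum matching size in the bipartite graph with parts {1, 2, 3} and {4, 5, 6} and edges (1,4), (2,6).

Step 1: List the neighbors of each left vertex:
  1: 4
  2: 6
  3: (none)

Step 2: Greedily match left vertices, then look for augmenting paths:
  Match 1 -- 4
  Match 2 -- 6
  No augmenting path remains.

Step 3: Verify this is maximum:
  Matching has size 2. The vertex set {1, 2} covers every edge and has size 2; any matching has at most one edge per cover vertex, so 2 is maximum (König's theorem).

Maximum matching: {(1,4), (2,6)}
Size: 2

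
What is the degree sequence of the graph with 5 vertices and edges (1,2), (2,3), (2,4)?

Step 1: Count edges incident to each vertex:
  deg(1) = 1 (neighbors: 2)
  deg(2) = 3 (neighbors: 1, 3, 4)
  deg(3) = 1 (neighbors: 2)
  deg(4) = 1 (neighbors: 2)
  deg(5) = 0 (neighbors: none)

Step 2: Sort degrees in non-increasing order:
  Degrees: [1, 3, 1, 1, 0] -> sorted: [3, 1, 1, 1, 0]

Degree sequence: [3, 1, 1, 1, 0]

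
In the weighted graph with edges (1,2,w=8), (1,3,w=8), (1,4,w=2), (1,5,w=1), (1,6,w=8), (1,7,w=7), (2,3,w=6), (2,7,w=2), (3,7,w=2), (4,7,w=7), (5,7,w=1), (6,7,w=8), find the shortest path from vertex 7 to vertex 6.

Step 1: Build adjacency list with weights:
  1: 2(w=8), 3(w=8), 4(w=2), 5(w=1), 6(w=8), 7(w=7)
  2: 1(w=8), 3(w=6), 7(w=2)
  3: 1(w=8), 2(w=6), 7(w=2)
  4: 1(w=2), 7(w=7)
  5: 1(w=1), 7(w=1)
  6: 1(w=8), 7(w=8)
  7: 1(w=7), 2(w=2), 3(w=2), 4(w=7), 5(w=1), 6(w=8)

Step 2: Apply Dijkstra's algorithm from vertex 7:
  Visit vertex 7 (distance=0)
    Update dist[1] = 7
    Update dist[2] = 2
    Update dist[3] = 2
    Update dist[4] = 7
    Update dist[5] = 1
    Update dist[6] = 8
  Visit vertex 5 (distance=1)
    Update dist[1] = 2
  Visit vertex 1 (distance=2)
    Update dist[4] = 4
  Visit vertex 2 (distance=2)
  Visit vertex 3 (distance=2)
  Visit vertex 4 (distance=4)
  Visit vertex 6 (distance=8)

Step 3: Shortest path: 7 -> 6
Total weight: 8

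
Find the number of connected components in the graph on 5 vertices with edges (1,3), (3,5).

Step 1: Build adjacency list from edges:
  1: 3
  2: (none)
  3: 1, 5
  4: (none)
  5: 3

Step 2: Run BFS/DFS from vertex 1:
  Visited: {1, 3, 5}
  Reached 3 of 5 vertices

Step 3: Only 3 of 5 vertices reached. Graph is disconnected.
Connected components: {1, 3, 5}, {2}, {4}
Number of connected components: 3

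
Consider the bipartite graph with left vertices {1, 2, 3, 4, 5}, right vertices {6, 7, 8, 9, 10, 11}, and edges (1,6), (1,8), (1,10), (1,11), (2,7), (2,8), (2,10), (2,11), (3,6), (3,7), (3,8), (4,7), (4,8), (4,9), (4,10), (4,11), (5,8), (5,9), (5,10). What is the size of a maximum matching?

Step 1: List the neighbors of each left vertex:
  1: 6, 8, 10, 11
  2: 7, 8, 10, 11
  3: 6, 7, 8
  4: 7, 8, 9, 10, 11
  5: 8, 9, 10

Step 2: Greedily match left vertices, then look for augmenting paths:
  Match 1 -- 6
  Match 2 -- 7
  Match 3 -- 8
  Match 4 -- 9
  Match 5 -- 10
  No augmenting path remains.

Step 3: Verify this is maximum:
  Matching size 5 = min(|L|, |R|) = min(5, 6), which is an upper bound, so this matching is maximum.

Maximum matching: {(1,6), (2,7), (3,8), (4,9), (5,10)}
Size: 5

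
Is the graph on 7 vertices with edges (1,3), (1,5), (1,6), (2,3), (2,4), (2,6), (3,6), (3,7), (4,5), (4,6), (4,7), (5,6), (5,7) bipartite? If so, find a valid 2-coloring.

Step 1: Attempt 2-coloring using BFS:
  Start at vertex 1, assign color 0
  Color vertex 3 with color 1 (neighbor of 1)
  Color vertex 5 with color 1 (neighbor of 1)
  Color vertex 6 with color 1 (neighbor of 1)
  Color vertex 2 with color 0 (neighbor of 3)

Step 2: Conflict found! Vertices 3 and 6 are adjacent but have the same color.
This means the graph contains an odd cycle.

The graph is NOT bipartite.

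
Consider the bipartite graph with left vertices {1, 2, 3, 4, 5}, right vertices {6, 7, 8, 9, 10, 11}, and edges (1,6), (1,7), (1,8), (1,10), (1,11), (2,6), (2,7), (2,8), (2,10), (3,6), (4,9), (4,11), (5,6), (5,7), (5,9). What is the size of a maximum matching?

Step 1: List the neighbors of each left vertex:
  1: 6, 7, 8, 10, 11
  2: 6, 7, 8, 10
  3: 6
  4: 9, 11
  5: 6, 7, 9

Step 2: Greedily match left vertices, then look for augmenting paths:
  Match 1 -- 8
  Match 2 -- 10
  Match 3 -- 6
  Match 4 -- 9
  Match 5 -- 7
  No augmenting path remains.

Step 3: Verify this is maximum:
  Matching size 5 = min(|L|, |R|) = min(5, 6), which is an upper bound, so this matching is maximum.

Maximum matching: {(1,8), (2,10), (3,6), (4,9), (5,7)}
Size: 5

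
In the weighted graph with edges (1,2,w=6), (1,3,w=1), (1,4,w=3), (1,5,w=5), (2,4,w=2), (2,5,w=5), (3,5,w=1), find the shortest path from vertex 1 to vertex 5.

Step 1: Build adjacency list with weights:
  1: 2(w=6), 3(w=1), 4(w=3), 5(w=5)
  2: 1(w=6), 4(w=2), 5(w=5)
  3: 1(w=1), 5(w=1)
  4: 1(w=3), 2(w=2)
  5: 1(w=5), 2(w=5), 3(w=1)

Step 2: Apply Dijkstra's algorithm from vertex 1:
  Visit vertex 1 (distance=0)
    Update dist[2] = 6
    Update dist[3] = 1
    Update dist[4] = 3
    Update dist[5] = 5
  Visit vertex 3 (distance=1)
    Update dist[5] = 2
  Visit vertex 5 (distance=2)

Step 3: Shortest path: 1 -> 3 -> 5
Total weight: 1 + 1 = 2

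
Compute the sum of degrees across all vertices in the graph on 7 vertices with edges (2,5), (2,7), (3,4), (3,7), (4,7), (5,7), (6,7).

Step 1: Count edges incident to each vertex:
  deg(1) = 0 (neighbors: none)
  deg(2) = 2 (neighbors: 5, 7)
  deg(3) = 2 (neighbors: 4, 7)
  deg(4) = 2 (neighbors: 3, 7)
  deg(5) = 2 (neighbors: 2, 7)
  deg(6) = 1 (neighbors: 7)
  deg(7) = 5 (neighbors: 2, 3, 4, 5, 6)

Step 2: Sum all degrees:
  0 + 2 + 2 + 2 + 2 + 1 + 5 = 14

Verification: sum of degrees = 2 * |E| = 2 * 7 = 14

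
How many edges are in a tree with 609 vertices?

A tree on n vertices always has exactly n - 1 edges.
For n = 609: edges = 609 - 1 = 608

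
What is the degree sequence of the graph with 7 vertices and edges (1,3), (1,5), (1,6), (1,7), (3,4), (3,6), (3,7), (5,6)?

Step 1: Count edges incident to each vertex:
  deg(1) = 4 (neighbors: 3, 5, 6, 7)
  deg(2) = 0 (neighbors: none)
  deg(3) = 4 (neighbors: 1, 4, 6, 7)
  deg(4) = 1 (neighbors: 3)
  deg(5) = 2 (neighbors: 1, 6)
  deg(6) = 3 (neighbors: 1, 3, 5)
  deg(7) = 2 (neighbors: 1, 3)

Step 2: Sort degrees in non-increasing order:
  Degrees: [4, 0, 4, 1, 2, 3, 2] -> sorted: [4, 4, 3, 2, 2, 1, 0]

Degree sequence: [4, 4, 3, 2, 2, 1, 0]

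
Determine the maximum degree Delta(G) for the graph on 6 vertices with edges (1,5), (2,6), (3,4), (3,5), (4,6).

Step 1: Count edges incident to each vertex:
  deg(1) = 1 (neighbors: 5)
  deg(2) = 1 (neighbors: 6)
  deg(3) = 2 (neighbors: 4, 5)
  deg(4) = 2 (neighbors: 3, 6)
  deg(5) = 2 (neighbors: 1, 3)
  deg(6) = 2 (neighbors: 2, 4)

Step 2: Find maximum:
  max(1, 1, 2, 2, 2, 2) = 2 (vertex 3)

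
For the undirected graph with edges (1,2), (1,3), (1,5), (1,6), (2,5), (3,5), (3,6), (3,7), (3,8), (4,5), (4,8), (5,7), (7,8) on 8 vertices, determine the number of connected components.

Step 1: Build adjacency list from edges:
  1: 2, 3, 5, 6
  2: 1, 5
  3: 1, 5, 6, 7, 8
  4: 5, 8
  5: 1, 2, 3, 4, 7
  6: 1, 3
  7: 3, 5, 8
  8: 3, 4, 7

Step 2: Run BFS/DFS from vertex 1:
  Visited: {1, 2, 3, 5, 6, 7, 8, 4}
  Reached 8 of 8 vertices

Step 3: All 8 vertices reached from vertex 1, so the graph is connected.
Number of connected components: 1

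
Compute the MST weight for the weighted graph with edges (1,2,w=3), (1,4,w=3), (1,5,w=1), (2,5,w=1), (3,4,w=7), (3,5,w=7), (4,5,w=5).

Apply Kruskal's algorithm (sort edges by weight, add if no cycle):

Sorted edges by weight:
  (1,5) w=1
  (2,5) w=1
  (1,2) w=3
  (1,4) w=3
  (4,5) w=5
  (3,4) w=7
  (3,5) w=7

Add edge (1,5) w=1 -- no cycle. Running total: 1
Add edge (2,5) w=1 -- no cycle. Running total: 2
Skip edge (1,2) w=3 -- would create cycle
Add edge (1,4) w=3 -- no cycle. Running total: 5
Skip edge (4,5) w=5 -- would create cycle
Add edge (3,4) w=7 -- no cycle. Running total: 12

MST edges: (1,5,w=1), (2,5,w=1), (1,4,w=3), (3,4,w=7)
Total MST weight: 1 + 1 + 3 + 7 = 12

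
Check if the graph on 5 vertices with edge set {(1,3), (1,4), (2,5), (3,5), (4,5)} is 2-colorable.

Step 1: Attempt 2-coloring using BFS:
  Start at vertex 1, assign color 0
  Color vertex 3 with color 1 (neighbor of 1)
  Color vertex 4 with color 1 (neighbor of 1)
  Color vertex 5 with color 0 (neighbor of 3)
  Color vertex 2 with color 1 (neighbor of 5)

Step 2: 2-coloring succeeded. No conflicts found.
  Set A (color 0): {1, 5}
  Set B (color 1): {2, 3, 4}

The graph is bipartite with partition {1, 5}, {2, 3, 4}.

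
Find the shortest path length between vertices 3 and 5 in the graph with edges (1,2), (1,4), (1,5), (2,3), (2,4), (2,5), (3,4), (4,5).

Step 1: Build adjacency list:
  1: 2, 4, 5
  2: 1, 3, 4, 5
  3: 2, 4
  4: 1, 2, 3, 5
  5: 1, 2, 4

Step 2: BFS from vertex 3 to find shortest path to 5:
  vertex 2 reached at distance 1
  vertex 4 reached at distance 1
  vertex 1 reached at distance 2
  vertex 5 reached at distance 2

Step 3: Shortest path: 3 -> 4 -> 5
Path length: 2 edges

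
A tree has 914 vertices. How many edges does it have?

A tree on n vertices always has exactly n - 1 edges.
For n = 914: edges = 914 - 1 = 913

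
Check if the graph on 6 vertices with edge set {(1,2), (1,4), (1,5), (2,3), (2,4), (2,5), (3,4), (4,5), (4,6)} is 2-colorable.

Step 1: Attempt 2-coloring using BFS:
  Start at vertex 1, assign color 0
  Color vertex 2 with color 1 (neighbor of 1)
  Color vertex 4 with color 1 (neighbor of 1)
  Color vertex 5 with color 1 (neighbor of 1)
  Color vertex 3 with color 0 (neighbor of 2)

Step 2: Conflict found! Vertices 2 and 4 are adjacent but have the same color.
This means the graph contains an odd cycle.

The graph is NOT bipartite.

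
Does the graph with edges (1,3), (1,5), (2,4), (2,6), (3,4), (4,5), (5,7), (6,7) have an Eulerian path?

Step 1: Find the degree of each vertex:
  deg(1) = 2
  deg(2) = 2
  deg(3) = 2
  deg(4) = 3
  deg(5) = 3
  deg(6) = 2
  deg(7) = 2

Step 2: Count vertices with odd degree:
  Odd-degree vertices: 4, 5 (2 total)

Step 3: Apply Euler's theorem:
  - Eulerian circuit exists iff graph is connected and all vertices have even degree
  - Eulerian path exists iff graph is connected and has 0 or 2 odd-degree vertices

Graph is connected with exactly 2 odd-degree vertices (4, 5).
Eulerian path exists (starting and ending at the odd-degree vertices), but no Eulerian circuit.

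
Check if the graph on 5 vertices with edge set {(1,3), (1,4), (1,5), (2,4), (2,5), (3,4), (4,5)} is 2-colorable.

Step 1: Attempt 2-coloring using BFS:
  Start at vertex 1, assign color 0
  Color vertex 3 with color 1 (neighbor of 1)
  Color vertex 4 with color 1 (neighbor of 1)
  Color vertex 5 with color 1 (neighbor of 1)

Step 2: Conflict found! Vertices 3 and 4 are adjacent but have the same color.
This means the graph contains an odd cycle.

The graph is NOT bipartite.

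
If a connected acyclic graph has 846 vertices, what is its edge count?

A tree on n vertices always has exactly n - 1 edges.
For n = 846: edges = 846 - 1 = 845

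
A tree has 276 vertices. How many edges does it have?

A tree on n vertices always has exactly n - 1 edges.
For n = 276: edges = 276 - 1 = 275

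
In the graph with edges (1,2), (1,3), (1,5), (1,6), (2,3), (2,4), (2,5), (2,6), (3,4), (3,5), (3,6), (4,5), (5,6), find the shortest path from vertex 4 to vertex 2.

Step 1: Build adjacency list:
  1: 2, 3, 5, 6
  2: 1, 3, 4, 5, 6
  3: 1, 2, 4, 5, 6
  4: 2, 3, 5
  5: 1, 2, 3, 4, 6
  6: 1, 2, 3, 5

Step 2: BFS from vertex 4 to find shortest path to 2:
  vertex 2 reached at distance 1

Step 3: Shortest path: 4 -> 2
Path length: 1 edge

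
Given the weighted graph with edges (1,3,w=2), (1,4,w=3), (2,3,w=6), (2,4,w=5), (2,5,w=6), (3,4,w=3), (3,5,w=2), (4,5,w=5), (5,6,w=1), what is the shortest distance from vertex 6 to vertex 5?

Step 1: Build adjacency list with weights:
  1: 3(w=2), 4(w=3)
  2: 3(w=6), 4(w=5), 5(w=6)
  3: 1(w=2), 2(w=6), 4(w=3), 5(w=2)
  4: 1(w=3), 2(w=5), 3(w=3), 5(w=5)
  5: 2(w=6), 3(w=2), 4(w=5), 6(w=1)
  6: 5(w=1)

Step 2: Apply Dijkstra's algorithm from vertex 6:
  Visit vertex 6 (distance=0)
    Update dist[5] = 1
  Visit vertex 5 (distance=1)
    Update dist[2] = 7
    Update dist[3] = 3
    Update dist[4] = 6

Step 3: Shortest path: 6 -> 5
Total weight: 1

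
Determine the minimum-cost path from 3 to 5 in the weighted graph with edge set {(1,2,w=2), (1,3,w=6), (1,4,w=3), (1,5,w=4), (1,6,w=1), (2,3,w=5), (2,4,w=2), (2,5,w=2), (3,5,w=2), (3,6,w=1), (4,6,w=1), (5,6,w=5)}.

Step 1: Build adjacency list with weights:
  1: 2(w=2), 3(w=6), 4(w=3), 5(w=4), 6(w=1)
  2: 1(w=2), 3(w=5), 4(w=2), 5(w=2)
  3: 1(w=6), 2(w=5), 5(w=2), 6(w=1)
  4: 1(w=3), 2(w=2), 6(w=1)
  5: 1(w=4), 2(w=2), 3(w=2), 6(w=5)
  6: 1(w=1), 3(w=1), 4(w=1), 5(w=5)

Step 2: Apply Dijkstra's algorithm from vertex 3:
  Visit vertex 3 (distance=0)
    Update dist[1] = 6
    Update dist[2] = 5
    Update dist[5] = 2
    Update dist[6] = 1
  Visit vertex 6 (distance=1)
    Update dist[1] = 2
    Update dist[4] = 2
  Visit vertex 1 (distance=2)
    Update dist[2] = 4
  Visit vertex 4 (distance=2)
  Visit vertex 5 (distance=2)

Step 3: Shortest path: 3 -> 5
Total weight: 2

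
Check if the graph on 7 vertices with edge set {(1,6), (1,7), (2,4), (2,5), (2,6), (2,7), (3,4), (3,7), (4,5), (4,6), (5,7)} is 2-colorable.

Step 1: Attempt 2-coloring using BFS:
  Start at vertex 1, assign color 0
  Color vertex 6 with color 1 (neighbor of 1)
  Color vertex 7 with color 1 (neighbor of 1)
  Color vertex 2 with color 0 (neighbor of 6)
  Color vertex 4 with color 0 (neighbor of 6)
  Color vertex 3 with color 0 (neighbor of 7)
  Color vertex 5 with color 0 (neighbor of 7)

Step 2: Conflict found! Vertices 2 and 4 are adjacent but have the same color.
This means the graph contains an odd cycle.

The graph is NOT bipartite.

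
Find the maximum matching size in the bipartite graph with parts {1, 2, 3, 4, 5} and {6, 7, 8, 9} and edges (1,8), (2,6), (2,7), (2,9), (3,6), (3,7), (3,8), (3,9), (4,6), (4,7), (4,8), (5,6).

Step 1: List the neighbors of each left vertex:
  1: 8
  2: 6, 7, 9
  3: 6, 7, 8, 9
  4: 6, 7, 8
  5: 6

Step 2: Greedily match left vertices, then look for augmenting paths:
  Match 1 -- 8
  Match 2 -- 9
  Match 3 -- 7
  Match 4 -- 6
  No augmenting path remains.

Step 3: Verify this is maximum:
  Matching size 4 = min(|L|, |R|) = min(5, 4), which is an upper bound, so this matching is maximum.

Maximum matching: {(1,8), (2,9), (3,7), (4,6)}
Size: 4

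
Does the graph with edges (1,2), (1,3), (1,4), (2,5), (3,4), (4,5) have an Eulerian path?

Step 1: Find the degree of each vertex:
  deg(1) = 3
  deg(2) = 2
  deg(3) = 2
  deg(4) = 3
  deg(5) = 2

Step 2: Count vertices with odd degree:
  Odd-degree vertices: 1, 4 (2 total)

Step 3: Apply Euler's theorem:
  - Eulerian circuit exists iff graph is connected and all vertices have even degree
  - Eulerian path exists iff graph is connected and has 0 or 2 odd-degree vertices

Graph is connected with exactly 2 odd-degree vertices (1, 4).
Eulerian path exists (starting and ending at the odd-degree vertices), but no Eulerian circuit.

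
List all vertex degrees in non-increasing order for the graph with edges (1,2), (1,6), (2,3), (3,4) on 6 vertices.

Step 1: Count edges incident to each vertex:
  deg(1) = 2 (neighbors: 2, 6)
  deg(2) = 2 (neighbors: 1, 3)
  deg(3) = 2 (neighbors: 2, 4)
  deg(4) = 1 (neighbors: 3)
  deg(5) = 0 (neighbors: none)
  deg(6) = 1 (neighbors: 1)

Step 2: Sort degrees in non-increasing order:
  Degrees: [2, 2, 2, 1, 0, 1] -> sorted: [2, 2, 2, 1, 1, 0]

Degree sequence: [2, 2, 2, 1, 1, 0]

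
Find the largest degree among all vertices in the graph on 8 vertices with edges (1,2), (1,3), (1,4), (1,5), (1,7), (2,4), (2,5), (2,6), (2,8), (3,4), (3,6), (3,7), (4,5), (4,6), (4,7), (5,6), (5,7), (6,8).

Step 1: Count edges incident to each vertex:
  deg(1) = 5 (neighbors: 2, 3, 4, 5, 7)
  deg(2) = 5 (neighbors: 1, 4, 5, 6, 8)
  deg(3) = 4 (neighbors: 1, 4, 6, 7)
  deg(4) = 6 (neighbors: 1, 2, 3, 5, 6, 7)
  deg(5) = 5 (neighbors: 1, 2, 4, 6, 7)
  deg(6) = 5 (neighbors: 2, 3, 4, 5, 8)
  deg(7) = 4 (neighbors: 1, 3, 4, 5)
  deg(8) = 2 (neighbors: 2, 6)

Step 2: Find maximum:
  max(5, 5, 4, 6, 5, 5, 4, 2) = 6 (vertex 4)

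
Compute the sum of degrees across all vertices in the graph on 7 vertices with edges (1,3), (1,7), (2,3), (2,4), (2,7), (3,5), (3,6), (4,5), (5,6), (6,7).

Step 1: Count edges incident to each vertex:
  deg(1) = 2 (neighbors: 3, 7)
  deg(2) = 3 (neighbors: 3, 4, 7)
  deg(3) = 4 (neighbors: 1, 2, 5, 6)
  deg(4) = 2 (neighbors: 2, 5)
  deg(5) = 3 (neighbors: 3, 4, 6)
  deg(6) = 3 (neighbors: 3, 5, 7)
  deg(7) = 3 (neighbors: 1, 2, 6)

Step 2: Sum all degrees:
  2 + 3 + 4 + 2 + 3 + 3 + 3 = 20

Verification: sum of degrees = 2 * |E| = 2 * 10 = 20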